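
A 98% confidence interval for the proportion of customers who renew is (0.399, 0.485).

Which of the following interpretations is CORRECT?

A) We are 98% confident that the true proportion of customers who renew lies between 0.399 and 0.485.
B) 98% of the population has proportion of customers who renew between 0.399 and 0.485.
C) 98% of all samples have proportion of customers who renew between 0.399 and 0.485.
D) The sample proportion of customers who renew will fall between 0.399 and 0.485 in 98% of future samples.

A confidence interval represents our confidence in the procedure, not a probability statement about the parameter.

Key concept: If we repeated this sampling process many times and computed a 98% CI each time, about 98% of those intervals would contain the true population parameter.

For this specific interval (0.399, 0.485):
- Midpoint (point estimate): 0.442
- Margin of error: 0.043

The correct interpretation is the one stating confidence that the true parameter lies in the interval — option A.

A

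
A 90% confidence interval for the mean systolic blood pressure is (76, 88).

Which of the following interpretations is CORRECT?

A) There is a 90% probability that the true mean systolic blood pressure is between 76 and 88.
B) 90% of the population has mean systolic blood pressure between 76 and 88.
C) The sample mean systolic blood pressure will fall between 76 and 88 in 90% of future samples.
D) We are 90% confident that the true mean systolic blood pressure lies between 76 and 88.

A confidence interval represents our confidence in the procedure, not a probability statement about the parameter.

Key concept: If we repeated this sampling process many times and computed a 90% CI each time, about 90% of those intervals would contain the true population parameter.

For this specific interval (76, 88):
- Midpoint (point estimate): 82
- Margin of error: 6

The correct interpretation is the one stating confidence that the true parameter lies in the interval — option D.

D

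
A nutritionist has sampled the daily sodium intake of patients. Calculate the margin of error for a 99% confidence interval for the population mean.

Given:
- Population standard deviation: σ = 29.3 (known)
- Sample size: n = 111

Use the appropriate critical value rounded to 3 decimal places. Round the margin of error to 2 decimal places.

The population standard deviation σ is known, so use the z-interval margin of error formula.

For 99% confidence, z* = 2.576 (from standard normal table)

Margin of error formula for z-interval: E = z* × σ/√n

E = 2.576 × 29.3/√111
  = 2.576 × 2.781033
  = 7.1639

Rounded to 2 decimal places:

7.16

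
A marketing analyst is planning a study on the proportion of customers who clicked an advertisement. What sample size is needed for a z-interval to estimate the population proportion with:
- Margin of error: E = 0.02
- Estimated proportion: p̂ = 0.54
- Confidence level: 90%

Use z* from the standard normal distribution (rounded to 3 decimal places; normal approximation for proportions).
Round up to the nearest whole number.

Using z* for proportion z-interval (normal approximation).

For 90% confidence, z* = 1.645 (from standard normal table)

Sample size formula for proportion z-interval: n = z*²p̂(1-p̂)/E²

n = 1.645² × 0.54 × 0.46 / 0.02²
  = 2.706025 × 0.2484 / 0.0004
  = 1680.4415

Round up to the nearest whole number: n = 1681

1681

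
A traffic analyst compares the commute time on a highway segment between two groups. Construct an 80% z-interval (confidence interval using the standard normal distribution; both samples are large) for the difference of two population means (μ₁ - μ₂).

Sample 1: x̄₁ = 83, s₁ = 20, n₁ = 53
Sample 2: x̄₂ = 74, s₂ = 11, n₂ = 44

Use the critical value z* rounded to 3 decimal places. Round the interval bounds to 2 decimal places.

Both samples are large (n₁ = 53 ≥ 30, n₂ = 44 ≥ 30), so a z-interval for the difference of means applies.

Point estimate: x̄₁ - x̄₂ = 83 - 74 = 9

Standard error: SE = √(s₁²/n₁ + s₂²/n₂)
= √(20²/53 + 11²/44)
= √(7.547170 + 2.750000)
= 3.208920

For 80% confidence, z* = 1.282 (from standard normal table)
Margin of error: E = z* × SE = 1.282 × 3.208920 = 4.1138

Z-interval: (x̄₁ - x̄₂) ± E = 9 ± 4.1138 = (4.8862, 13.1138)

Rounded to 2 decimal places:

(4.89, 13.11)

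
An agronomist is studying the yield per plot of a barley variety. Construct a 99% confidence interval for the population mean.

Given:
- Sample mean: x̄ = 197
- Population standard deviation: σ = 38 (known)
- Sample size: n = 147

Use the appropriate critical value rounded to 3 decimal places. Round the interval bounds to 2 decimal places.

The population standard deviation σ is known, so use a z-interval (standard normal critical value).

For 99% confidence, z* = 2.576 (from standard normal table)

Standard error: SE = σ/√n = 38/√147 = 3.134187

Margin of error: E = z* × SE = 2.576 × 3.134187 = 8.0737

Z-interval: x̄ ± E = 197 ± 8.0737 = (188.9263, 205.0737)

Rounded to 2 decimal places:

(188.93, 205.07)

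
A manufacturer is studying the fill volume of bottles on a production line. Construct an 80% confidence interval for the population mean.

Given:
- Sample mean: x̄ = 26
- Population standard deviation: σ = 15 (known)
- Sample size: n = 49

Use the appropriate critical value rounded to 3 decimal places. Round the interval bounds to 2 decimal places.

The population standard deviation σ is known, so use a z-interval (standard normal critical value).

For 80% confidence, z* = 1.282 (from standard normal table)

Standard error: SE = σ/√n = 15/√49 = 2.142857

Margin of error: E = z* × SE = 1.282 × 2.142857 = 2.7471

Z-interval: x̄ ± E = 26 ± 2.7471 = (23.2529, 28.7471)

Rounded to 2 decimal places:

(23.25, 28.75)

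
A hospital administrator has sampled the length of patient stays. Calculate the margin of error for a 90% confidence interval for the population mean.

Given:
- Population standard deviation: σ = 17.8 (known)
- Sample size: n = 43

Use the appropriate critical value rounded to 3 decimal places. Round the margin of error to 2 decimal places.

The population standard deviation σ is known, so use the z-interval margin of error formula.

For 90% confidence, z* = 1.645 (from standard normal table)

Margin of error formula for z-interval: E = z* × σ/√n

E = 1.645 × 17.8/√43
  = 1.645 × 2.714475
  = 4.4653

Rounded to 2 decimal places:

4.47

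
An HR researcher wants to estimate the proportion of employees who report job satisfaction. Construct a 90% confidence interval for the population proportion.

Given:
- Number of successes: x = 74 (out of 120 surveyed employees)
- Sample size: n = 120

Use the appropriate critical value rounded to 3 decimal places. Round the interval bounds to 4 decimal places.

Sample proportion: p̂ = 74/120 = 0.616667

Check conditions for normal approximation:
  np̂ = 74 ≥ 10 ✓
  n(1-p̂) = 46 ≥ 10 ✓

The sample is large enough, so use a z-interval (normal approximation) for the proportion.

For 90% confidence, z* = 1.645 (from standard normal table)

Standard error: SE = √(p̂(1-p̂)/n) = √(0.616667×0.383333/120) = 0.04438364

Margin of error: E = z* × SE = 1.645 × 0.04438364 = 0.073011

Z-interval: p̂ ± E = 0.616667 ± 0.073011 = (0.543656, 0.689678)

Rounded to 4 decimal places:

(0.5437, 0.6897)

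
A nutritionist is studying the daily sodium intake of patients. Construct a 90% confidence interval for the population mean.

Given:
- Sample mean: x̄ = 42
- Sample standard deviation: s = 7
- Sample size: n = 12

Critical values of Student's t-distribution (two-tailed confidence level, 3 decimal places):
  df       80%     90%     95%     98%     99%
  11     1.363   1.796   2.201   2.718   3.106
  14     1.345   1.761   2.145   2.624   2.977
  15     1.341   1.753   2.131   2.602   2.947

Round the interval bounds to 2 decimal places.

The population standard deviation σ is unknown (only the sample standard deviation s is given), so use a t-interval with df = n - 1 = 12 - 1 = 11.

For 90% confidence with df = 11, t* = 1.796 (from t-table)

Standard error: SE = s/√n = 7/√12 = 2.020726

Margin of error: E = t* × SE = 1.796 × 2.020726 = 3.6292

T-interval: x̄ ± E = 42 ± 3.6292 = (38.3708, 45.6292)

Rounded to 2 decimal places:

(38.37, 45.63)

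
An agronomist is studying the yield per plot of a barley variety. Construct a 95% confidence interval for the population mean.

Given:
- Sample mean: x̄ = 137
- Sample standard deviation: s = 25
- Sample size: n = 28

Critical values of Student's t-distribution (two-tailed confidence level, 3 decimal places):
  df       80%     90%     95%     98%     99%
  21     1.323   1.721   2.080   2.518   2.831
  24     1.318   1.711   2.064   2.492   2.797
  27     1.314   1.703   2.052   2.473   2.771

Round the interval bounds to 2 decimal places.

The population standard deviation σ is unknown (only the sample standard deviation s is given), so use a t-interval with df = n - 1 = 28 - 1 = 27.

For 95% confidence with df = 27, t* = 2.052 (from t-table)

Standard error: SE = s/√n = 25/√28 = 4.724556

Margin of error: E = t* × SE = 2.052 × 4.724556 = 9.6948

T-interval: x̄ ± E = 137 ± 9.6948 = (127.3052, 146.6948)

Rounded to 2 decimal places:

(127.31, 146.69)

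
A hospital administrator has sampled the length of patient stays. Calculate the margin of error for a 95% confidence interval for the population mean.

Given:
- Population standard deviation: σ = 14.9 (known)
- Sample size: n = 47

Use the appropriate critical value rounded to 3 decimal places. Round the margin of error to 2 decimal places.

The population standard deviation σ is known, so use the z-interval margin of error formula.

For 95% confidence, z* = 1.96 (from standard normal table)

Margin of error formula for z-interval: E = z* × σ/√n

E = 1.96 × 14.9/√47
  = 1.96 × 2.173388
  = 4.2598

Rounded to 2 decimal places:

4.26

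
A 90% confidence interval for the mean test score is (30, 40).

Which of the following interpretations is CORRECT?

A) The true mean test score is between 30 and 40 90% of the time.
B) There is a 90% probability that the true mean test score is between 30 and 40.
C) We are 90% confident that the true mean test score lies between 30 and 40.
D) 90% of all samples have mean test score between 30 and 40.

A confidence interval represents our confidence in the procedure, not a probability statement about the parameter.

Key concept: If we repeated this sampling process many times and computed a 90% CI each time, about 90% of those intervals would contain the true population parameter.

For this specific interval (30, 40):
- Midpoint (point estimate): 35
- Margin of error: 5

The correct interpretation is the one stating confidence that the true parameter lies in the interval — option C.

C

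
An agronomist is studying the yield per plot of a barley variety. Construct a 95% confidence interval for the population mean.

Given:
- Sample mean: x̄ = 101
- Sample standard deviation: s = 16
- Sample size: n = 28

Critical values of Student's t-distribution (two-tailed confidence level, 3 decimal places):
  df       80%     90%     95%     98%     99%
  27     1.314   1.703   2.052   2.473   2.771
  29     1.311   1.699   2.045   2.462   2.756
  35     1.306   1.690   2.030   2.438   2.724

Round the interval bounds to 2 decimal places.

The population standard deviation σ is unknown (only the sample standard deviation s is given), so use a t-interval with df = n - 1 = 28 - 1 = 27.

For 95% confidence with df = 27, t* = 2.052 (from t-table)

Standard error: SE = s/√n = 16/√28 = 3.023716

Margin of error: E = t* × SE = 2.052 × 3.023716 = 6.2047

T-interval: x̄ ± E = 101 ± 6.2047 = (94.7953, 107.2047)

Rounded to 2 decimal places:

(94.80, 107.20)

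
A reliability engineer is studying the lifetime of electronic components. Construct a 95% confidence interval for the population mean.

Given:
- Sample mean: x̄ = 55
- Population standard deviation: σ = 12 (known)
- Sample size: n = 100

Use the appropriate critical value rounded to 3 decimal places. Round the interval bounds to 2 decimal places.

The population standard deviation σ is known, so use a z-interval (standard normal critical value).

For 95% confidence, z* = 1.96 (from standard normal table)

Standard error: SE = σ/√n = 12/√100 = 1.200000

Margin of error: E = z* × SE = 1.96 × 1.200000 = 2.3520

Z-interval: x̄ ± E = 55 ± 2.3520 = (52.6480, 57.3520)

Rounded to 2 decimal places:

(52.65, 57.35)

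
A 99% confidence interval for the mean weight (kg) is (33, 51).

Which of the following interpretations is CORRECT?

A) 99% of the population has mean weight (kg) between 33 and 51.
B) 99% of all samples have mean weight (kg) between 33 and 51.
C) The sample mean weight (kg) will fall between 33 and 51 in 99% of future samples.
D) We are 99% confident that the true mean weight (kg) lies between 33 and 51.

A confidence interval represents our confidence in the procedure, not a probability statement about the parameter.

Key concept: If we repeated this sampling process many times and computed a 99% CI each time, about 99% of those intervals would contain the true population parameter.

For this specific interval (33, 51):
- Midpoint (point estimate): 42
- Margin of error: 9

The correct interpretation is the one stating confidence that the true parameter lies in the interval — option D.

D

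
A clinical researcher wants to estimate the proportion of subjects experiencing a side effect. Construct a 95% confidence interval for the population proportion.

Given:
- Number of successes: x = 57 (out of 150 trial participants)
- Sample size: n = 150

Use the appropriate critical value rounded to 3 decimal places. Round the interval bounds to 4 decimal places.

Sample proportion: p̂ = 57/150 = 0.380000

Check conditions for normal approximation:
  np̂ = 57 ≥ 10 ✓
  n(1-p̂) = 93 ≥ 10 ✓

The sample is large enough, so use a z-interval (normal approximation) for the proportion.

For 95% confidence, z* = 1.96 (from standard normal table)

Standard error: SE = √(p̂(1-p̂)/n) = √(0.380000×0.620000/150) = 0.03963164

Margin of error: E = z* × SE = 1.96 × 0.03963164 = 0.077678

Z-interval: p̂ ± E = 0.380000 ± 0.077678 = (0.302322, 0.457678)

Rounded to 4 decimal places:

(0.3023, 0.4577)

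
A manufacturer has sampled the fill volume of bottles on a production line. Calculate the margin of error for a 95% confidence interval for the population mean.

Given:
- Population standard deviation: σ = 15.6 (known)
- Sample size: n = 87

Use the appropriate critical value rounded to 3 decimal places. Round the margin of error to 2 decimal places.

The population standard deviation σ is known, so use the z-interval margin of error formula.

For 95% confidence, z* = 1.96 (from standard normal table)

Margin of error formula for z-interval: E = z* × σ/√n

E = 1.96 × 15.6/√87
  = 1.96 × 1.672496
  = 3.2781

Rounded to 2 decimal places:

3.28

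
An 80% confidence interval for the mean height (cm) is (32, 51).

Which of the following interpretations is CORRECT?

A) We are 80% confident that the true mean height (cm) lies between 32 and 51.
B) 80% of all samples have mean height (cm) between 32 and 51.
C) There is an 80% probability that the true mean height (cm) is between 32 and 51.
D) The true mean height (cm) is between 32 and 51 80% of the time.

A confidence interval represents our confidence in the procedure, not a probability statement about the parameter.

Key concept: If we repeated this sampling process many times and computed an 80% CI each time, about 80% of those intervals would contain the true population parameter.

For this specific interval (32, 51):
- Midpoint (point estimate): 41.5
- Margin of error: 9.5

The correct interpretation is the one stating confidence that the true parameter lies in the interval — option A.

A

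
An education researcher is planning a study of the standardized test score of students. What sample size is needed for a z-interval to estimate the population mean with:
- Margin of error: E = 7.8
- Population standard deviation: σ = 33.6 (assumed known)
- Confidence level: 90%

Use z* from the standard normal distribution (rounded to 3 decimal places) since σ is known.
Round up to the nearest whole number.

Using z* since population σ is known (z-interval formula).

For 90% confidence, z* = 1.645 (from standard normal table)

Sample size formula for z-interval: n = (z*σ/E)²

n = (1.645 × 33.6 / 7.8)²
  = (7.086154)²
  = 50.2136

Round up to the nearest whole number: n = 51

51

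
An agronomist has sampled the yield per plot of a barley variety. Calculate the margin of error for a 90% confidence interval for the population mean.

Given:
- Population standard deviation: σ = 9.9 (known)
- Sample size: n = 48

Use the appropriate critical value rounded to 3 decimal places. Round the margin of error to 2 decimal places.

The population standard deviation σ is known, so use the z-interval margin of error formula.

For 90% confidence, z* = 1.645 (from standard normal table)

Margin of error formula for z-interval: E = z* × σ/√n

E = 1.645 × 9.9/√48
  = 1.645 × 1.428942
  = 2.3506

Rounded to 2 decimal places:

2.35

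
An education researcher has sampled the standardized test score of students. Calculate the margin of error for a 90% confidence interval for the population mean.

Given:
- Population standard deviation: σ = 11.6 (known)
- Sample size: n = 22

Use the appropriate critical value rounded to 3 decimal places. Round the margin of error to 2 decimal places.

The population standard deviation σ is known, so use the z-interval margin of error formula.

For 90% confidence, z* = 1.645 (from standard normal table)

Margin of error formula for z-interval: E = z* × σ/√n

E = 1.645 × 11.6/√22
  = 1.645 × 2.473128
  = 4.0683

Rounded to 2 decimal places:

4.07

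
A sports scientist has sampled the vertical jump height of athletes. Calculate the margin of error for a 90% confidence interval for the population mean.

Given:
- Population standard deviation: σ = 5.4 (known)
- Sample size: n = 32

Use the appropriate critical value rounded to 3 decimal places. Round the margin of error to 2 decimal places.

The population standard deviation σ is known, so use the z-interval margin of error formula.

For 90% confidence, z* = 1.645 (from standard normal table)

Margin of error formula for z-interval: E = z* × σ/√n

E = 1.645 × 5.4/√32
  = 1.645 × 0.954594
  = 1.5703

Rounded to 2 decimal places:

1.57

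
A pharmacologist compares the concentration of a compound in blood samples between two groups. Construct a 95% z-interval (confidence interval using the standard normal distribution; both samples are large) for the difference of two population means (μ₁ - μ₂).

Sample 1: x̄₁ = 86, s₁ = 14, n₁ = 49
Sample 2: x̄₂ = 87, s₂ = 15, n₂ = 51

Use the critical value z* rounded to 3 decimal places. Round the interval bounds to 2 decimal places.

Both samples are large (n₁ = 49 ≥ 30, n₂ = 51 ≥ 30), so a z-interval for the difference of means applies.

Point estimate: x̄₁ - x̄₂ = 86 - 87 = -1

Standard error: SE = √(s₁²/n₁ + s₂²/n₂)
= √(14²/49 + 15²/51)
= √(4.000000 + 4.411765)
= 2.900304

For 95% confidence, z* = 1.96 (from standard normal table)
Margin of error: E = z* × SE = 1.96 × 2.900304 = 5.6846

Z-interval: (x̄₁ - x̄₂) ± E = -1 ± 5.6846 = (-6.6846, 4.6846)

Rounded to 2 decimal places:

(-6.68, 4.68)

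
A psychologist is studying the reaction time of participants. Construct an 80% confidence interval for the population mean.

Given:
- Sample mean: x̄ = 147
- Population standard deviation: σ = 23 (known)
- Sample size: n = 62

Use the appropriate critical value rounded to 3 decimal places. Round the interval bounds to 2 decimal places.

The population standard deviation σ is known, so use a z-interval (standard normal critical value).

For 80% confidence, z* = 1.282 (from standard normal table)

Standard error: SE = σ/√n = 23/√62 = 2.921003

Margin of error: E = z* × SE = 1.282 × 2.921003 = 3.7447

Z-interval: x̄ ± E = 147 ± 3.7447 = (143.2553, 150.7447)

Rounded to 2 decimal places:

(143.26, 150.74)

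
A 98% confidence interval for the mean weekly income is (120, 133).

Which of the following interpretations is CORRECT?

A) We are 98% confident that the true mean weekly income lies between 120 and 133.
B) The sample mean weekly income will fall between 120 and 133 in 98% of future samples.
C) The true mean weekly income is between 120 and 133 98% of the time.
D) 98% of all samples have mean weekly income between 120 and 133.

A confidence interval represents our confidence in the procedure, not a probability statement about the parameter.

Key concept: If we repeated this sampling process many times and computed a 98% CI each time, about 98% of those intervals would contain the true population parameter.

For this specific interval (120, 133):
- Midpoint (point estimate): 126.5
- Margin of error: 6.5

The correct interpretation is the one stating confidence that the true parameter lies in the interval — option A.

A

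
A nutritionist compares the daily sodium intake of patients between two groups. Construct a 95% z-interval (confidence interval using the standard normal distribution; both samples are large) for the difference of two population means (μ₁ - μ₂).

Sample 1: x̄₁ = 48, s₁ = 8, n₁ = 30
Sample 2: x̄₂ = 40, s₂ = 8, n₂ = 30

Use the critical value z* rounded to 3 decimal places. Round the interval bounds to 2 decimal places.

Both samples are large (n₁ = 30 ≥ 30, n₂ = 30 ≥ 30), so a z-interval for the difference of means applies.

Point estimate: x̄₁ - x̄₂ = 48 - 40 = 8

Standard error: SE = √(s₁²/n₁ + s₂²/n₂)
= √(8²/30 + 8²/30)
= √(2.133333 + 2.133333)
= 2.065591

For 95% confidence, z* = 1.96 (from standard normal table)
Margin of error: E = z* × SE = 1.96 × 2.065591 = 4.0486

Z-interval: (x̄₁ - x̄₂) ± E = 8 ± 4.0486 = (3.9514, 12.0486)

Rounded to 2 decimal places:

(3.95, 12.05)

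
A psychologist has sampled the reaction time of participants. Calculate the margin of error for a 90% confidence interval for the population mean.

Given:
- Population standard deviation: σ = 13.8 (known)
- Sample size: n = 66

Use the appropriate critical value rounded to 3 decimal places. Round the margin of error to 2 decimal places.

The population standard deviation σ is known, so use the z-interval margin of error formula.

For 90% confidence, z* = 1.645 (from standard normal table)

Margin of error formula for z-interval: E = z* × σ/√n

E = 1.645 × 13.8/√66
  = 1.645 × 1.698663
  = 2.7943

Rounded to 2 decimal places:

2.79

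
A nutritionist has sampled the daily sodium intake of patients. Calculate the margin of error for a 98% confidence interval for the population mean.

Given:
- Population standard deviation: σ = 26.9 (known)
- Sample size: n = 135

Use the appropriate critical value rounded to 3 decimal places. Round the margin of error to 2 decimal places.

The population standard deviation σ is known, so use the z-interval margin of error formula.

For 98% confidence, z* = 2.326 (from standard normal table)

Margin of error formula for z-interval: E = z* × σ/√n

E = 2.326 × 26.9/√135
  = 2.326 × 2.315183
  = 5.3851

Rounded to 2 decimal places:

5.39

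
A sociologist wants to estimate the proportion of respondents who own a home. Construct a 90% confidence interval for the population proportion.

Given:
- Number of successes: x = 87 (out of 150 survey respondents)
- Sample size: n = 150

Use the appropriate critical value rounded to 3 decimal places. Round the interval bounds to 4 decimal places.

Sample proportion: p̂ = 87/150 = 0.580000

Check conditions for normal approximation:
  np̂ = 87 ≥ 10 ✓
  n(1-p̂) = 63 ≥ 10 ✓

The sample is large enough, so use a z-interval (normal approximation) for the proportion.

For 90% confidence, z* = 1.645 (from standard normal table)

Standard error: SE = √(p̂(1-p̂)/n) = √(0.580000×0.420000/150) = 0.04029888

Margin of error: E = z* × SE = 1.645 × 0.04029888 = 0.066292

Z-interval: p̂ ± E = 0.580000 ± 0.066292 = (0.513708, 0.646292)

Rounded to 4 decimal places:

(0.5137, 0.6463)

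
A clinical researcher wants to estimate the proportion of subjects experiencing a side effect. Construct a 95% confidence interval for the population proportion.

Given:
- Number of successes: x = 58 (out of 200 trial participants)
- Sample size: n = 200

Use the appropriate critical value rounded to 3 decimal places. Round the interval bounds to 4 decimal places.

Sample proportion: p̂ = 58/200 = 0.290000

Check conditions for normal approximation:
  np̂ = 58 ≥ 10 ✓
  n(1-p̂) = 142 ≥ 10 ✓

The sample is large enough, so use a z-interval (normal approximation) for the proportion.

For 95% confidence, z* = 1.96 (from standard normal table)

Standard error: SE = √(p̂(1-p̂)/n) = √(0.290000×0.710000/200) = 0.03208582

Margin of error: E = z* × SE = 1.96 × 0.03208582 = 0.062888

Z-interval: p̂ ± E = 0.290000 ± 0.062888 = (0.227112, 0.352888)

Rounded to 4 decimal places:

(0.2271, 0.3529)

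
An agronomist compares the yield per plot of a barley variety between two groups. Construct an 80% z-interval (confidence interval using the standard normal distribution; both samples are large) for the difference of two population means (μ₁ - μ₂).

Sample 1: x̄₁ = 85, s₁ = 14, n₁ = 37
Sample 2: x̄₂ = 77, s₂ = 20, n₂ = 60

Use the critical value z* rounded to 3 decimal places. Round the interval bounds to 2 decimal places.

Both samples are large (n₁ = 37 ≥ 30, n₂ = 60 ≥ 30), so a z-interval for the difference of means applies.

Point estimate: x̄₁ - x̄₂ = 85 - 77 = 8

Standard error: SE = √(s₁²/n₁ + s₂²/n₂)
= √(14²/37 + 20²/60)
= √(5.297297 + 6.666667)
= 3.458896

For 80% confidence, z* = 1.282 (from standard normal table)
Margin of error: E = z* × SE = 1.282 × 3.458896 = 4.4343

Z-interval: (x̄₁ - x̄₂) ± E = 8 ± 4.4343 = (3.5657, 12.4343)

Rounded to 2 decimal places:

(3.57, 12.43)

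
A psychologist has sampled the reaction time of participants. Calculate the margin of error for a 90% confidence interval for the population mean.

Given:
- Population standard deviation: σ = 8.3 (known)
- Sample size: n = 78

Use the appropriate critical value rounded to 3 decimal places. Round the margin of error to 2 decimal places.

The population standard deviation σ is known, so use the z-interval margin of error formula.

For 90% confidence, z* = 1.645 (from standard normal table)

Margin of error formula for z-interval: E = z* × σ/√n

E = 1.645 × 8.3/√78
  = 1.645 × 0.939790
  = 1.5460

Rounded to 2 decimal places:

1.55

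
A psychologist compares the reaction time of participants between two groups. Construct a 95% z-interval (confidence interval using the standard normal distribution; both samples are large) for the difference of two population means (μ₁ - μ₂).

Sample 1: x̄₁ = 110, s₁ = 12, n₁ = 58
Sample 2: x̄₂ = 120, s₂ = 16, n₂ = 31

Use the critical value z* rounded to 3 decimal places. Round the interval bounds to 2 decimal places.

Both samples are large (n₁ = 58 ≥ 30, n₂ = 31 ≥ 30), so a z-interval for the difference of means applies.

Point estimate: x̄₁ - x̄₂ = 110 - 120 = -10

Standard error: SE = √(s₁²/n₁ + s₂²/n₂)
= √(12²/58 + 16²/31)
= √(2.482759 + 8.258065)
= 3.277320

For 95% confidence, z* = 1.96 (from standard normal table)
Margin of error: E = z* × SE = 1.96 × 3.277320 = 6.4235

Z-interval: (x̄₁ - x̄₂) ± E = -10 ± 6.4235 = (-16.4235, -3.5765)

Rounded to 2 decimal places:

(-16.42, -3.58)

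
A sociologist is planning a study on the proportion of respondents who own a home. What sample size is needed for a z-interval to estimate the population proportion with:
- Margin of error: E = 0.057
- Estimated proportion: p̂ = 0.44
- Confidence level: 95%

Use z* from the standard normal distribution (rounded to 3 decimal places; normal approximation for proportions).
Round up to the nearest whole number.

Using z* for proportion z-interval (normal approximation).

For 95% confidence, z* = 1.96 (from standard normal table)

Sample size formula for proportion z-interval: n = z*²p̂(1-p̂)/E²

n = 1.96² × 0.44 × 0.56 / 0.057²
  = 3.8416 × 0.2464 / 0.003249
  = 291.3420

Round up to the nearest whole number: n = 292

292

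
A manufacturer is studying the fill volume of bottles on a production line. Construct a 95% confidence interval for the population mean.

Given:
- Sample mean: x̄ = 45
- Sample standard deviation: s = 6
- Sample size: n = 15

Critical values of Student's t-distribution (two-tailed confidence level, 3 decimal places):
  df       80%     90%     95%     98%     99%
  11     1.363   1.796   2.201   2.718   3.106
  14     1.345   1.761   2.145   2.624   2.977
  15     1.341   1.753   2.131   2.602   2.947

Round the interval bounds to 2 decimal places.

The population standard deviation σ is unknown (only the sample standard deviation s is given), so use a t-interval with df = n - 1 = 15 - 1 = 14.

For 95% confidence with df = 14, t* = 2.145 (from t-table)

Standard error: SE = s/√n = 6/√15 = 1.549193

Margin of error: E = t* × SE = 2.145 × 1.549193 = 3.3230

T-interval: x̄ ± E = 45 ± 3.3230 = (41.6770, 48.3230)

Rounded to 2 decimal places:

(41.68, 48.32)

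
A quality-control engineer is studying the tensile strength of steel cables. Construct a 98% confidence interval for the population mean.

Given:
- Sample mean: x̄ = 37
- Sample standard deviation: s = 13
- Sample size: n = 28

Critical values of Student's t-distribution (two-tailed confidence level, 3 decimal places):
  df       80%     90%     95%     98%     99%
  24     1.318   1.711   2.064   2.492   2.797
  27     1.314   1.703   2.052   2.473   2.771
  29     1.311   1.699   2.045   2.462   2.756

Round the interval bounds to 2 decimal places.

The population standard deviation σ is unknown (only the sample standard deviation s is given), so use a t-interval with df = n - 1 = 28 - 1 = 27.

For 98% confidence with df = 27, t* = 2.473 (from t-table)

Standard error: SE = s/√n = 13/√28 = 2.456769

Margin of error: E = t* × SE = 2.473 × 2.456769 = 6.0756

T-interval: x̄ ± E = 37 ± 6.0756 = (30.9244, 43.0756)

Rounded to 2 decimal places:

(30.92, 43.08)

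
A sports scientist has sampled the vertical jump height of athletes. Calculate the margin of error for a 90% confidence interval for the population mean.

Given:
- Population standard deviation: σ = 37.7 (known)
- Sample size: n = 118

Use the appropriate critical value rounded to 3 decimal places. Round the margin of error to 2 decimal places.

The population standard deviation σ is known, so use the z-interval margin of error formula.

For 90% confidence, z* = 1.645 (from standard normal table)

Margin of error formula for z-interval: E = z* × σ/√n

E = 1.645 × 37.7/√118
  = 1.645 × 3.470566
  = 5.7091

Rounded to 2 decimal places:

5.71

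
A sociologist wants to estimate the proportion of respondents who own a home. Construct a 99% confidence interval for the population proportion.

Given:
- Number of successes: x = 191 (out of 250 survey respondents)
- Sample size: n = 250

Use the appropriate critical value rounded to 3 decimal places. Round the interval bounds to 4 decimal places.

Sample proportion: p̂ = 191/250 = 0.764000

Check conditions for normal approximation:
  np̂ = 191 ≥ 10 ✓
  n(1-p̂) = 59 ≥ 10 ✓

The sample is large enough, so use a z-interval (normal approximation) for the proportion.

For 99% confidence, z* = 2.576 (from standard normal table)

Standard error: SE = √(p̂(1-p̂)/n) = √(0.764000×0.236000/250) = 0.02685546

Margin of error: E = z* × SE = 2.576 × 0.02685546 = 0.069180

Z-interval: p̂ ± E = 0.764000 ± 0.069180 = (0.694820, 0.833180)

Rounded to 4 decimal places:

(0.6948, 0.8332)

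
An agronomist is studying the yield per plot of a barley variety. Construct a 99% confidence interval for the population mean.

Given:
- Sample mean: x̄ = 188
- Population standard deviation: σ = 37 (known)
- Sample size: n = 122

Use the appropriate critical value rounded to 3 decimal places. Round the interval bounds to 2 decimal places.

The population standard deviation σ is known, so use a z-interval (standard normal critical value).

For 99% confidence, z* = 2.576 (from standard normal table)

Standard error: SE = σ/√n = 37/√122 = 3.349823

Margin of error: E = z* × SE = 2.576 × 3.349823 = 8.6291

Z-interval: x̄ ± E = 188 ± 8.6291 = (179.3709, 196.6291)

Rounded to 2 decimal places:

(179.37, 196.63)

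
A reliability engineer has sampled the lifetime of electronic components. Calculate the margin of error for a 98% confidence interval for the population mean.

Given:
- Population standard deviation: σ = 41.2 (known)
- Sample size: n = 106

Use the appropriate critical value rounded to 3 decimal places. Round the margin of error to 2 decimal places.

The population standard deviation σ is known, so use the z-interval margin of error formula.

For 98% confidence, z* = 2.326 (from standard normal table)

Margin of error formula for z-interval: E = z* × σ/√n

E = 2.326 × 41.2/√106
  = 2.326 × 4.001698
  = 9.3079

Rounded to 2 decimal places:

9.31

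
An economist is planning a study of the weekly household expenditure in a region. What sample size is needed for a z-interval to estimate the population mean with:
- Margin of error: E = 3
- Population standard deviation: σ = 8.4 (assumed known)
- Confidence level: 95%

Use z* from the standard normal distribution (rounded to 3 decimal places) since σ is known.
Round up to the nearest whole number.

Using z* since population σ is known (z-interval formula).

For 95% confidence, z* = 1.96 (from standard normal table)

Sample size formula for z-interval: n = (z*σ/E)²

n = (1.96 × 8.4 / 3)²
  = (5.488000)²
  = 30.1181

Round up to the nearest whole number: n = 31

31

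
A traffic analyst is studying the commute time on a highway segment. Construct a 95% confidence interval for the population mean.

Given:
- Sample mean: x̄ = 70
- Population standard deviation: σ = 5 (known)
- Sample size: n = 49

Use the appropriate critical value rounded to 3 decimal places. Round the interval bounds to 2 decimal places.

The population standard deviation σ is known, so use a z-interval (standard normal critical value).

For 95% confidence, z* = 1.96 (from standard normal table)

Standard error: SE = σ/√n = 5/√49 = 0.714286

Margin of error: E = z* × SE = 1.96 × 0.714286 = 1.4000

Z-interval: x̄ ± E = 70 ± 1.4000 = (68.6000, 71.4000)

Rounded to 2 decimal places:

(68.60, 71.40)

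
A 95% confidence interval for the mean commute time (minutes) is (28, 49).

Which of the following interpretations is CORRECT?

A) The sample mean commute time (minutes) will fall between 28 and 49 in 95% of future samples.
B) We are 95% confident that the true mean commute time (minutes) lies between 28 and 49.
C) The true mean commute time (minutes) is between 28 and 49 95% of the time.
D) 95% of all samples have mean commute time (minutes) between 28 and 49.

A confidence interval represents our confidence in the procedure, not a probability statement about the parameter.

Key concept: If we repeated this sampling process many times and computed a 95% CI each time, about 95% of those intervals would contain the true population parameter.

For this specific interval (28, 49):
- Midpoint (point estimate): 38.5
- Margin of error: 10.5

The correct interpretation is the one stating confidence that the true parameter lies in the interval — option B.

B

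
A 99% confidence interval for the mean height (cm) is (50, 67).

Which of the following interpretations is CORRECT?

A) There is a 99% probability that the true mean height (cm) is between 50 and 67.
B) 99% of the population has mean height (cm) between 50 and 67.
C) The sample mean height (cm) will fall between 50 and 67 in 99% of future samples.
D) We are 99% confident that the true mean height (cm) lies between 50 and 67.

A confidence interval represents our confidence in the procedure, not a probability statement about the parameter.

Key concept: If we repeated this sampling process many times and computed a 99% CI each time, about 99% of those intervals would contain the true population parameter.

For this specific interval (50, 67):
- Midpoint (point estimate): 58.5
- Margin of error: 8.5

The correct interpretation is the one stating confidence that the true parameter lies in the interval — option D.

D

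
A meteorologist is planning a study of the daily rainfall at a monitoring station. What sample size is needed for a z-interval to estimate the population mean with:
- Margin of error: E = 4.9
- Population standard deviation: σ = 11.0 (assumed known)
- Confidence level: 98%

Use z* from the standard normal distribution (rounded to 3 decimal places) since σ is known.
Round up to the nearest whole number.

Using z* since population σ is known (z-interval formula).

For 98% confidence, z* = 2.326 (from standard normal table)

Sample size formula for z-interval: n = (z*σ/E)²

n = (2.326 × 11.0 / 4.9)²
  = (5.221633)²
  = 27.2654

Round up to the nearest whole number: n = 28

28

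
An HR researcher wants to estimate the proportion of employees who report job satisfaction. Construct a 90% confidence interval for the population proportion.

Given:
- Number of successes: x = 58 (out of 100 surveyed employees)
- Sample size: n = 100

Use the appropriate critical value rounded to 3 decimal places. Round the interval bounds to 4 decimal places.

Sample proportion: p̂ = 58/100 = 0.580000

Check conditions for normal approximation:
  np̂ = 58 ≥ 10 ✓
  n(1-p̂) = 42 ≥ 10 ✓

The sample is large enough, so use a z-interval (normal approximation) for the proportion.

For 90% confidence, z* = 1.645 (from standard normal table)

Standard error: SE = √(p̂(1-p̂)/n) = √(0.580000×0.420000/100) = 0.04935585

Margin of error: E = z* × SE = 1.645 × 0.04935585 = 0.081190

Z-interval: p̂ ± E = 0.580000 ± 0.081190 = (0.498810, 0.661190)

Rounded to 4 decimal places:

(0.4988, 0.6612)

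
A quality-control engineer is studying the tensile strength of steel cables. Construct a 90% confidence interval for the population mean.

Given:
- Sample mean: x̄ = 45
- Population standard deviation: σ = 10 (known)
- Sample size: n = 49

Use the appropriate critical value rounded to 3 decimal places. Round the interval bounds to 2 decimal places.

The population standard deviation σ is known, so use a z-interval (standard normal critical value).

For 90% confidence, z* = 1.645 (from standard normal table)

Standard error: SE = σ/√n = 10/√49 = 1.428571

Margin of error: E = z* × SE = 1.645 × 1.428571 = 2.3500

Z-interval: x̄ ± E = 45 ± 2.3500 = (42.6500, 47.3500)

Rounded to 2 decimal places:

(42.65, 47.35)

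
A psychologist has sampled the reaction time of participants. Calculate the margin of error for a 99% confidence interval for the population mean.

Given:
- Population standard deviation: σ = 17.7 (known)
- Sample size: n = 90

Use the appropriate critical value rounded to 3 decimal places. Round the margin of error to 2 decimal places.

The population standard deviation σ is known, so use the z-interval margin of error formula.

For 99% confidence, z* = 2.576 (from standard normal table)

Margin of error formula for z-interval: E = z* × σ/√n

E = 2.576 × 17.7/√90
  = 2.576 × 1.865744
  = 4.8062

Rounded to 2 decimal places:

4.81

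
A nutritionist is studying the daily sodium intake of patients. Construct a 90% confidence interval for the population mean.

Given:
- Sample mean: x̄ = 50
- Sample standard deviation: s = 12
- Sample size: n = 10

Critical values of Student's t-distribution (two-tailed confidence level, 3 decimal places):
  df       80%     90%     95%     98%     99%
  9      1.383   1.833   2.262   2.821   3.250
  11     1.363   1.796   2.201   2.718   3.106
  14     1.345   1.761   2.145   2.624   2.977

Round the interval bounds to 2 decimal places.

The population standard deviation σ is unknown (only the sample standard deviation s is given), so use a t-interval with df = n - 1 = 10 - 1 = 9.

For 90% confidence with df = 9, t* = 1.833 (from t-table)

Standard error: SE = s/√n = 12/√10 = 3.794733

Margin of error: E = t* × SE = 1.833 × 3.794733 = 6.9557

T-interval: x̄ ± E = 50 ± 6.9557 = (43.0443, 56.9557)

Rounded to 2 decimal places:

(43.04, 56.96)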